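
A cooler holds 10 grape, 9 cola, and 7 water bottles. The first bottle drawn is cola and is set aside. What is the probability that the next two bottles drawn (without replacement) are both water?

7/100

With the first bottle removed, 7 water remain out of 25.
P = 7/25 × 6/24 = 42/600 = 7/100.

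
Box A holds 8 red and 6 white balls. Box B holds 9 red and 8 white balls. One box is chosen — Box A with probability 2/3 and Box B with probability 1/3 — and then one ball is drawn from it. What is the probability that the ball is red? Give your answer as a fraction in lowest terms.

From Box A: P(red) = 8/14.
From Box B: P(red) = 9/17.
Total probability = (2/3)(8/14) + (1/3)(9/17) = 199/357.

199/357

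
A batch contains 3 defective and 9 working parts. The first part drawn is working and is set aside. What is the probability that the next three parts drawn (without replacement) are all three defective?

1/165

After the first draw, 3 of the remaining 11 parts are defective.
P = 3/11 × 2/10 × 1/9 = 6/990 = 1/165.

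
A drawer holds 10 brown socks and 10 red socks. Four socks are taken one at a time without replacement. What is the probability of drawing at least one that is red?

309/323

P(no red) = 10/20 × 9/19 × 8/18 × 7/17 = 5040/116280 = 14/323.
P(at least one) = 1 − 14/323 = 309/323.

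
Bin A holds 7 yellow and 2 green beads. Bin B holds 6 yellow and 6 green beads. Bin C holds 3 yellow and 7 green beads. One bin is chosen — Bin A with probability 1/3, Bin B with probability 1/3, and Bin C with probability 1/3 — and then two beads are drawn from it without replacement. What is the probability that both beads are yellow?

193/660

From Bin A: P(both yellow) = (7/9)(6/8) = 7/12.
From Bin B: P(both yellow) = (6/12)(5/11) = 5/22.
From Bin C: P(both yellow) = (3/10)(2/9) = 1/15.
Total probability = (1/3)(7/12) + (1/3)(5/22) + (1/3)(1/15) = 193/660.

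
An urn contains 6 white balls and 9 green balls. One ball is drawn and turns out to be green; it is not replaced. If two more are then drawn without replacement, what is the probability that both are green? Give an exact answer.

With the first ball removed, 8 green remain out of 14.
P = 8/14 × 7/13 = 56/182 = 4/13.

4/13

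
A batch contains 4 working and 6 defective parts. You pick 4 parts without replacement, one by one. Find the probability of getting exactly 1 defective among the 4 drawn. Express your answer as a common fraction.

4/35

One ordering (defective drawn first) has probability 6/10 × 4/9 × 3/8 × 2/7 = 144/5040 = 1/35.
There are C(4,1) = 4 such orderings, each equally likely, so P = 4 × 1/35 = 4/35.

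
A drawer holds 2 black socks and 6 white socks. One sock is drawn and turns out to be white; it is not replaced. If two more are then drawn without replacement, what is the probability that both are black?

After the first draw, 2 of the remaining 7 socks are black.
P = 2/7 × 1/6 = 2/42 = 1/21.

1/21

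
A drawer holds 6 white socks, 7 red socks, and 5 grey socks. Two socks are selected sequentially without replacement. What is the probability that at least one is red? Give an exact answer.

98/153

P(no red) = 11/18 × 10/17 = 110/306 = 55/153.
P(at least one) = 1 − 55/153 = 98/153.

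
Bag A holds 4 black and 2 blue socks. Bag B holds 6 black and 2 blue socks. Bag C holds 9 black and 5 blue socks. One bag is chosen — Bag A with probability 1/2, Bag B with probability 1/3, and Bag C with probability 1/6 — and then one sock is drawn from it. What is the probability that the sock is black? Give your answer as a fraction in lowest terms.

From Bag A: P(black) = 4/6.
From Bag B: P(black) = 6/8.
From Bag C: P(black) = 9/14.
Total probability = (1/2)(4/6) + (1/3)(6/8) + (1/6)(9/14) = 29/42.

29/42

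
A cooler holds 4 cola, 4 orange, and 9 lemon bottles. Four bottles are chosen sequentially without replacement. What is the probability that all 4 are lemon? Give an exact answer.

9/170

P = 9/17 × 8/16 × 7/15 × 6/14 = 3024/57120 = 9/170.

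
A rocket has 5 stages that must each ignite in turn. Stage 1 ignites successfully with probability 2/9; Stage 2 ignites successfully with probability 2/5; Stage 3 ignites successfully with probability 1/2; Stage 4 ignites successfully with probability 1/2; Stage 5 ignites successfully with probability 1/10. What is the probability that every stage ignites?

1/450

The events are sequential, so multiply the conditional probabilities:
P = 2/9 × 2/5 × 1/2 × 1/2 × 1/10 = 4/1800 = 1/450.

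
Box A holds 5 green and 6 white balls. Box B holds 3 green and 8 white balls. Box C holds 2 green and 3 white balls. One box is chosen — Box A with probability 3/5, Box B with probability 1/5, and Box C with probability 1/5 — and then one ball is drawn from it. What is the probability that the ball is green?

112/275

From Box A: P(green) = 5/11.
From Box B: P(green) = 3/11.
From Box C: P(green) = 2/5.
Total probability = (3/5)(5/11) + (1/5)(3/11) + (1/5)(2/5) = 112/275.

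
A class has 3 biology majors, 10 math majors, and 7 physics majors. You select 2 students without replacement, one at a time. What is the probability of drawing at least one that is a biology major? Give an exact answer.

27/95

P(no biology majors) = 17/20 × 16/19 = 272/380 = 68/95.
P(at least one) = 1 − 68/95 = 27/95.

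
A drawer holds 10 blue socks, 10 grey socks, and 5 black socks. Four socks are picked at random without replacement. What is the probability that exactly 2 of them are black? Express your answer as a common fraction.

One ordering (black drawn first) has probability 5/25 × 4/24 × 20/23 × 19/22 = 7600/303600 = 19/759.
There are C(4,2) = 6 such orderings, each equally likely, so P = 6 × 19/759 = 38/253.

38/253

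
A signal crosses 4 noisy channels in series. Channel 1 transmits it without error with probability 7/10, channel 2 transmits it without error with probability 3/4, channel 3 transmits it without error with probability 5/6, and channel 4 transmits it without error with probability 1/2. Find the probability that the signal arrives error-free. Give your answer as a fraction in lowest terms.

7/32

Each stage is reached only if all earlier stages succeed, so
P = 7/10 × 3/4 × 5/6 × 1/2 = 105/480 = 7/32.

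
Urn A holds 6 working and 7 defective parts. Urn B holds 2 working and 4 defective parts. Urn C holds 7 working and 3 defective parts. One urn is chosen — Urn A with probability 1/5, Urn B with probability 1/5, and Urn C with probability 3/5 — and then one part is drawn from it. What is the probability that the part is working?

From Urn A: P(working) = 6/13.
From Urn B: P(working) = 2/6.
From Urn C: P(working) = 7/10.
Total probability = (1/5)(6/13) + (1/5)(2/6) + (3/5)(7/10) = 1129/1950.

1129/1950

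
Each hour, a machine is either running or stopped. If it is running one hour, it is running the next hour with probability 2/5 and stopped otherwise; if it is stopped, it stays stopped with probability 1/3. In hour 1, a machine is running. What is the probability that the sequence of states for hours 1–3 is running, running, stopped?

Hour 1 is given. For each transition, use the conditional probability from the current state:
P(running | running) = 2/5; P(stopped | running) = 3/5.
P = 2/5 × 3/5 = 6/25.

6/25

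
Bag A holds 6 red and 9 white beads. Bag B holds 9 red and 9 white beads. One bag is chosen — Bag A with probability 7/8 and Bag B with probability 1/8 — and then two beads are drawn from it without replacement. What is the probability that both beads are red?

21/136

From Bag A: P(both red) = (6/15)(5/14) = 1/7.
From Bag B: P(both red) = (9/18)(8/17) = 4/17.
Total probability = (7/8)(1/7) + (1/8)(4/17) = 21/136.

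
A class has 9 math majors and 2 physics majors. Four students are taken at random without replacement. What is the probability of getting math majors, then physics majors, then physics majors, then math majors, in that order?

1/55

Chain rule:
P = 9/11 × 2/10 × 1/9 × 8/8 = 144/7920 = 1/55.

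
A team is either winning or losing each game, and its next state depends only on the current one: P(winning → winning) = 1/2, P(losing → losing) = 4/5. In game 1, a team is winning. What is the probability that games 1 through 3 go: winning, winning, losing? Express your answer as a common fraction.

1/4

Game 1 is given. For each transition, use the conditional probability from the current state:
P(winning | winning) = 1/2; P(losing | winning) = 1/2.
P = 1/2 × 1/2 = 1/4.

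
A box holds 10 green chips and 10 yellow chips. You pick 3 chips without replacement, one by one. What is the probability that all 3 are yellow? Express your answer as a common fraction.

P(all yellow) = 10/20 × 9/19 × 8/18 = 720/6840 = 2/19.

2/19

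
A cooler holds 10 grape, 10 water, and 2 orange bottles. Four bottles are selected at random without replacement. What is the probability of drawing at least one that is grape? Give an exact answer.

124/133

P(no grape) = 12/22 × 11/21 × 10/20 × 9/19 = 11880/175560 = 9/133.
P(at least one) = 1 − 9/133 = 124/133.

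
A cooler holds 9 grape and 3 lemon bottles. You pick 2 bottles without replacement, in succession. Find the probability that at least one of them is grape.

P(no grape) = 3/12 × 2/11 = 6/132 = 1/22.
P(at least one) = 1 − 1/22 = 21/22.

21/22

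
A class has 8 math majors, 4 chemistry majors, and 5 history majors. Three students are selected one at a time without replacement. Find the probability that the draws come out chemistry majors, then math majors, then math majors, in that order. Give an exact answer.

14/255

Chain rule:
P = 4/17 × 8/16 × 7/15 = 224/4080 = 14/255.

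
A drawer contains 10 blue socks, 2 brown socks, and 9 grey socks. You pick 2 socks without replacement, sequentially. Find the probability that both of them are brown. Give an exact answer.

P = 2/21 × 1/20 = 2/420 = 1/210.

1/210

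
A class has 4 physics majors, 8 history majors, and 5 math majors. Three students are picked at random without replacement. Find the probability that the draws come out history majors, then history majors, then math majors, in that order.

7/102

Each draw changes the counts, so multiply the conditional probabilities along the sequence:
P = 8/17 × 7/16 × 5/15 = 280/4080 = 7/102.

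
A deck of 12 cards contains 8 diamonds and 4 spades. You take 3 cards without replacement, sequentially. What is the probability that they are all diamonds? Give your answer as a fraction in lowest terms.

P(all diamonds) = 8/12 × 7/11 × 6/10 = 336/1320 = 14/55.

14/55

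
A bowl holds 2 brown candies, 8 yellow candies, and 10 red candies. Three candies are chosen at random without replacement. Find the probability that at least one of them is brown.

27/95

P(no brown) = 18/20 × 17/19 × 16/18 = 4896/6840 = 68/95.
P(at least one) = 1 − 68/95 = 27/95.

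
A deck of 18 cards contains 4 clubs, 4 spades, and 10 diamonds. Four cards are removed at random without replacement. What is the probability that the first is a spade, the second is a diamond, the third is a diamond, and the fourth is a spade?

Each draw changes the counts, so multiply the conditional probabilities along the sequence:
P = 4/18 × 10/17 × 9/16 × 3/15 = 1080/73440 = 1/68.

1/68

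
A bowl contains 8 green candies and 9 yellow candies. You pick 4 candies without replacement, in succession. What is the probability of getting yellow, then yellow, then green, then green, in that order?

Chain rule:
P = 9/17 × 8/16 × 8/15 × 7/14 = 4032/57120 = 6/85.

6/85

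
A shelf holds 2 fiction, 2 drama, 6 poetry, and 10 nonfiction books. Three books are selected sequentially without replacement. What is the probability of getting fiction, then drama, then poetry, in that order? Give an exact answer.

1/285

Multiply the probability of each draw given the previous ones:
P = 2/20 × 2/19 × 6/18 = 24/6840 = 1/285.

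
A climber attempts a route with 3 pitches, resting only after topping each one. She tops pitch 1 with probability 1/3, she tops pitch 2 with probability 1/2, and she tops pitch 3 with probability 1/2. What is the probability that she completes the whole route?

1/12

Multiplying along the chain,
P = 1/3 × 1/2 × 1/2 = 1/12.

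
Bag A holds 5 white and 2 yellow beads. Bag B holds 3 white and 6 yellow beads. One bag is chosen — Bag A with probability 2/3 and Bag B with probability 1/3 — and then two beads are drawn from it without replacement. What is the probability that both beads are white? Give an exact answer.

From Bag A: P(both white) = (5/7)(4/6) = 10/21.
From Bag B: P(both white) = (3/9)(2/8) = 1/12.
Total probability = (2/3)(10/21) + (1/3)(1/12) = 29/84.

29/84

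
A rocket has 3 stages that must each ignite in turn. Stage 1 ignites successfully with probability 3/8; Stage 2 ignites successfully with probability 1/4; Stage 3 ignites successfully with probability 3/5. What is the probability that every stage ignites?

The events are sequential, so multiply the conditional probabilities:
P = 3/8 × 1/4 × 3/5 = 9/160.

9/160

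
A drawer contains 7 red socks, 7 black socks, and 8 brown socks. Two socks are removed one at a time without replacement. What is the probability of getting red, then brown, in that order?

4/33

Multiply the probability of each draw given the previous ones:
P = 7/22 × 8/21 = 56/462 = 4/33.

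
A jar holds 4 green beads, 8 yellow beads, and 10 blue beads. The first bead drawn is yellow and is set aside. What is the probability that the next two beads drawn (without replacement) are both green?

1/35

With the first bead removed, 4 green remain out of 21.
P = 4/21 × 3/20 = 12/420 = 1/35.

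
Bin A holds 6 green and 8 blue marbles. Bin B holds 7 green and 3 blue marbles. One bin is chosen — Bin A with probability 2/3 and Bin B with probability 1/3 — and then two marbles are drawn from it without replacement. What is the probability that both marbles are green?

1087/4095

From Bin A: P(both green) = (6/14)(5/13) = 15/91.
From Bin B: P(both green) = (7/10)(6/9) = 7/15.
Total probability = (2/3)(15/91) + (1/3)(7/15) = 1087/4095.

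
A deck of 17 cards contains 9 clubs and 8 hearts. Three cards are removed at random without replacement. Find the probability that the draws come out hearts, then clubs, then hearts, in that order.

21/170

Each draw changes the counts, so multiply the conditional probabilities along the sequence:
P = 8/17 × 9/16 × 7/15 = 504/4080 = 21/170.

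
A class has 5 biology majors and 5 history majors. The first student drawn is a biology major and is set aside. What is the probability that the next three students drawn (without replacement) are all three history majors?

With the first student removed, 5 history majors remain out of 9.
P = 5/9 × 4/8 × 3/7 = 60/504 = 5/42.

5/42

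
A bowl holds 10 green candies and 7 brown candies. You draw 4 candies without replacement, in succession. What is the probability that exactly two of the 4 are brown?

27/68

One ordering (brown drawn first) has probability 7/17 × 6/16 × 10/15 × 9/14 = 3780/57120 = 9/136.
There are C(4,2) = 6 such orderings, each equally likely, so P = 6 × 9/136 = 27/68.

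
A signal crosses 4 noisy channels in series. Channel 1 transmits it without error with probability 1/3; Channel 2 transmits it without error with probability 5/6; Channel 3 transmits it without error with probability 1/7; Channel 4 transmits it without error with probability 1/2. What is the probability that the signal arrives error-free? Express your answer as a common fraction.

5/252

Each stage is reached only if all earlier stages succeed, so
P = 1/3 × 5/6 × 1/7 × 1/2 = 5/252.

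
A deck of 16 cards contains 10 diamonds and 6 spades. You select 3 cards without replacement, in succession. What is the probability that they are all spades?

P(every draw is a spade) = 6/16 × 5/15 × 4/14 = 120/3360 = 1/28.

1/28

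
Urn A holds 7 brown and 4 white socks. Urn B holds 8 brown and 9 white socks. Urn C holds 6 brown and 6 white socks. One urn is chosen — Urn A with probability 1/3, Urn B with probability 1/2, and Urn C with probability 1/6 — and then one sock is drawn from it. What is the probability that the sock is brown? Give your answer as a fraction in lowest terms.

From Urn A: P(brown) = 7/11.
From Urn B: P(brown) = 8/17.
From Urn C: P(brown) = 6/12.
Total probability = (1/3)(7/11) + (1/2)(8/17) + (1/6)(6/12) = 397/748.

397/748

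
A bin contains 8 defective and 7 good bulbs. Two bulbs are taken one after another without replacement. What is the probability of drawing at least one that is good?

P(no good) = 8/15 × 7/14 = 56/210 = 4/15.
P(at least one) = 1 − 4/15 = 11/15.

11/15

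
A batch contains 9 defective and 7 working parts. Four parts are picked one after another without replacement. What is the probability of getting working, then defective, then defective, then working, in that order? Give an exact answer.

Each draw changes the counts, so multiply the conditional probabilities along the sequence:
P = 7/16 × 9/15 × 8/14 × 6/13 = 3024/43680 = 9/130.

9/130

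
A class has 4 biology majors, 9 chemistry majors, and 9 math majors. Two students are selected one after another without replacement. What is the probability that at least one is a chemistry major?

P(no chemistry majors) = 13/22 × 12/21 = 156/462 = 26/77.
P(at least one) = 1 − 26/77 = 51/77.

51/77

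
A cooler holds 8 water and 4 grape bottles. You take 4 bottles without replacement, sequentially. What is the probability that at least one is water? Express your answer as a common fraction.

P(no water) = 4/12 × 3/11 × 2/10 × 1/9 = 24/11880 = 1/495.
P(at least one) = 1 − 1/495 = 494/495.

494/495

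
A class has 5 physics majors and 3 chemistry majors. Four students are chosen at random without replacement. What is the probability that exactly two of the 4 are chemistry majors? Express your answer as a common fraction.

One ordering (chemistry majors drawn first) has probability 3/8 × 2/7 × 5/6 × 4/5 = 120/1680 = 1/14.
There are C(4,2) = 6 such orderings, each equally likely, so P = 6 × 1/14 = 3/7.

3/7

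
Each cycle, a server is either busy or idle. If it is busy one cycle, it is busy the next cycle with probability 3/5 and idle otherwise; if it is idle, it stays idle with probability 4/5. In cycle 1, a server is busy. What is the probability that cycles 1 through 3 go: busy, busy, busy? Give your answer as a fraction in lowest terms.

Cycle 1 is given. For each transition, use the conditional probability from the current state:
P(busy | busy) = 3/5; P(busy | busy) = 3/5.
P = 3/5 × 3/5 = 9/25.

9/25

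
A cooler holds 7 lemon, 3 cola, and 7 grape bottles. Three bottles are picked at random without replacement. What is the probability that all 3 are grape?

P(every draw is grape) = 7/17 × 6/16 × 5/15 = 210/4080 = 7/136.

7/136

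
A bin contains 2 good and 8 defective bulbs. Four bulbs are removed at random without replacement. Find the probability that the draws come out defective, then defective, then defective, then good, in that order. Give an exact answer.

2/15

Each draw changes the counts, so multiply the conditional probabilities along the sequence:
P = 8/10 × 7/9 × 6/8 × 2/7 = 672/5040 = 2/15.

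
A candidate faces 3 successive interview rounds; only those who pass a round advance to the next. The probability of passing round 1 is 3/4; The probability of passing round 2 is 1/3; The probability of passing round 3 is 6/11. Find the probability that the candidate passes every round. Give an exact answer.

3/22

The events are sequential, so multiply the conditional probabilities:
P = 3/4 × 1/3 × 6/11 = 18/132 = 3/22.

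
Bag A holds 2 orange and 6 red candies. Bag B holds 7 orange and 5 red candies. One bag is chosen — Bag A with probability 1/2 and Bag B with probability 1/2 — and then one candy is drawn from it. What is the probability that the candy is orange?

5/12

From Bag A: P(orange) = 2/8.
From Bag B: P(orange) = 7/12.
Total probability = (1/2)(2/8) + (1/2)(7/12) = 5/12.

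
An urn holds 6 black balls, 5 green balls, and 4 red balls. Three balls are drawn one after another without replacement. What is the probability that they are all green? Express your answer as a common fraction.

2/91

P = 5/15 × 4/14 × 3/13 = 60/2730 = 2/91.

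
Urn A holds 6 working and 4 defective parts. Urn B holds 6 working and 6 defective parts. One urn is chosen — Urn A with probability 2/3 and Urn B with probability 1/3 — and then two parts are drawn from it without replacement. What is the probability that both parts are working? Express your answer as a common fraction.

59/198

From Urn A: P(both working) = (6/10)(5/9) = 1/3.
From Urn B: P(both working) = (6/12)(5/11) = 5/22.
Total probability = (2/3)(1/3) + (1/3)(5/22) = 59/198.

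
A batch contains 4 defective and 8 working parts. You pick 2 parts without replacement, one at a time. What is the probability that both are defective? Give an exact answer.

1/11

P(all defective) = 4/12 × 3/11 = 12/132 = 1/11.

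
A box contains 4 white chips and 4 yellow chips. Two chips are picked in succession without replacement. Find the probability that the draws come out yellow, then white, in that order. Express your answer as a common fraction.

2/7

Each draw changes the counts, so multiply the conditional probabilities along the sequence:
P = 4/8 × 4/7 = 16/56 = 2/7.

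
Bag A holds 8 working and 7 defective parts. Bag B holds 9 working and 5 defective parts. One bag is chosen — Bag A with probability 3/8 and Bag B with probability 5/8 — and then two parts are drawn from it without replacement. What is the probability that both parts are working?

From Bag A: P(both working) = (8/15)(7/14) = 4/15.
From Bag B: P(both working) = (9/14)(8/13) = 36/91.
Total probability = (3/8)(4/15) + (5/8)(36/91) = 158/455.

158/455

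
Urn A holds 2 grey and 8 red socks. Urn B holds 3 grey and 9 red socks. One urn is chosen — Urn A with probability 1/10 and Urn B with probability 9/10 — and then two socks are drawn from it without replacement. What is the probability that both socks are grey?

427/9900

From Urn A: P(both grey) = (2/10)(1/9) = 1/45.
From Urn B: P(both grey) = (3/12)(2/11) = 1/22.
Total probability = (1/10)(1/45) + (9/10)(1/22) = 427/9900.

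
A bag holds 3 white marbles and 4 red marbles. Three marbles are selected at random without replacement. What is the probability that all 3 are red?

4/35

P = 4/7 × 3/6 × 2/5 = 24/210 = 4/35.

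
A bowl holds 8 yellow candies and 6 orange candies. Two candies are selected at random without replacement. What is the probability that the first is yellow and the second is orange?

Chain rule:
P = 8/14 × 6/13 = 48/182 = 24/91.

24/91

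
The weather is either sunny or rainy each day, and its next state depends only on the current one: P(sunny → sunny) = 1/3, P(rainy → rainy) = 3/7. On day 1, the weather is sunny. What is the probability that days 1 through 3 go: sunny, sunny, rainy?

2/9

Day 1 is given. For each transition, use the conditional probability from the current state:
P(sunny | sunny) = 1/3; P(rainy | sunny) = 2/3.
P = 1/3 × 2/3 = 2/9.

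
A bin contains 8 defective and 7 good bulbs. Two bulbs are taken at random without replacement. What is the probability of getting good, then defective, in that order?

Chain rule:
P = 7/15 × 8/14 = 56/210 = 4/15.

4/15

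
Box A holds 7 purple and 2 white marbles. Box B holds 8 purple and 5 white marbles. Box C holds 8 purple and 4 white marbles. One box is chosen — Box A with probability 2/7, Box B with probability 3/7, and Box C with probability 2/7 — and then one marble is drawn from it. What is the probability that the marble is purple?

From Box A: P(purple) = 7/9.
From Box B: P(purple) = 8/13.
From Box C: P(purple) = 8/12.
Total probability = (2/7)(7/9) + (3/7)(8/13) + (2/7)(8/12) = 554/819.

554/819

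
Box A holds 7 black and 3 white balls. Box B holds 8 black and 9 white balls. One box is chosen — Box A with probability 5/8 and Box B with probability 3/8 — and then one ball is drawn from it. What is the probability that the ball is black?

From Box A: P(black) = 7/10.
From Box B: P(black) = 8/17.
Total probability = (5/8)(7/10) + (3/8)(8/17) = 167/272.

167/272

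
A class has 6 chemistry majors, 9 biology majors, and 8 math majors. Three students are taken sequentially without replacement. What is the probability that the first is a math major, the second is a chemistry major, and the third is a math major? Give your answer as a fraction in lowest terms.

8/253

Chain rule:
P = 8/23 × 6/22 × 7/21 = 336/10626 = 8/253.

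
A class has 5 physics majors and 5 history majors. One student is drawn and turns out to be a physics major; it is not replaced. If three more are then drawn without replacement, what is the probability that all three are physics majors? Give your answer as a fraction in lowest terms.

1/21

After the first draw, 4 of the remaining 9 students are physics majors.
P = 4/9 × 3/8 × 2/7 = 24/504 = 1/21.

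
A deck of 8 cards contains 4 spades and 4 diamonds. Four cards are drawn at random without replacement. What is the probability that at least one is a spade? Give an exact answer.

69/70

P(no spades) = 4/8 × 3/7 × 2/6 × 1/5 = 24/1680 = 1/70.
P(at least one) = 1 − 1/70 = 69/70.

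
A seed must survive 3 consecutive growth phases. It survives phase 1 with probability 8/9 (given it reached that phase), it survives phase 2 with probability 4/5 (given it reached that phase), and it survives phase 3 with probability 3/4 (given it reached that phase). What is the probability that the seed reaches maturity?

Multiplying along the chain,
P = 8/9 × 4/5 × 3/4 = 96/180 = 8/15.

8/15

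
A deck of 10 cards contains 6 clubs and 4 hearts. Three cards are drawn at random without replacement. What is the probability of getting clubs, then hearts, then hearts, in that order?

Chain rule:
P = 6/10 × 4/9 × 3/8 = 72/720 = 1/10.

1/10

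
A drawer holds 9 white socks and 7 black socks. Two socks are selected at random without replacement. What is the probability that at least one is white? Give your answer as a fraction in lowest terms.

33/40

P(no white) = 7/16 × 6/15 = 42/240 = 7/40.
P(at least one) = 1 − 7/40 = 33/40.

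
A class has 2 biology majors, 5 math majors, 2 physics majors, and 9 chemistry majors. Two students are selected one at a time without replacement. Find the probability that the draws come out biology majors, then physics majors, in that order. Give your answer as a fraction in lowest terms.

2/153

Each draw changes the counts, so multiply the conditional probabilities along the sequence:
P = 2/18 × 2/17 = 4/306 = 2/153.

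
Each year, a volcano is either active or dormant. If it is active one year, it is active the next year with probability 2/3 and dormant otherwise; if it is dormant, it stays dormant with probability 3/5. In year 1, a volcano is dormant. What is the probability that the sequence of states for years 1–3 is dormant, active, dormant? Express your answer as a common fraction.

Year 1 is given. For each transition, use the conditional probability from the current state:
P(active | dormant) = 2/5; P(dormant | active) = 1/3.
P = 2/5 × 1/3 = 2/15.

2/15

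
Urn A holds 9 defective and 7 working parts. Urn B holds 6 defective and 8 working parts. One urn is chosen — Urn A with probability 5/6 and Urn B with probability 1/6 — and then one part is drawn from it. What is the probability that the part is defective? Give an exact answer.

From Urn A: P(defective) = 9/16.
From Urn B: P(defective) = 6/14.
Total probability = (5/6)(9/16) + (1/6)(6/14) = 121/224.

121/224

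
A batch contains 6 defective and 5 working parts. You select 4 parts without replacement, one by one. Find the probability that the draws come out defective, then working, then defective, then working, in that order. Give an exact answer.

5/66

Each draw changes the counts, so multiply the conditional probabilities along the sequence:
P = 6/11 × 5/10 × 5/9 × 4/8 = 600/7920 = 5/66.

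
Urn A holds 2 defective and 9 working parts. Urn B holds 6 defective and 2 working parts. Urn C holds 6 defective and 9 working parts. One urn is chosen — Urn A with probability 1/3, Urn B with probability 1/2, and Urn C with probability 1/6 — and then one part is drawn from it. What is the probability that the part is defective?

221/440

From Urn A: P(defective) = 2/11.
From Urn B: P(defective) = 6/8.
From Urn C: P(defective) = 6/15.
Total probability = (1/3)(2/11) + (1/2)(6/8) + (1/6)(6/15) = 221/440.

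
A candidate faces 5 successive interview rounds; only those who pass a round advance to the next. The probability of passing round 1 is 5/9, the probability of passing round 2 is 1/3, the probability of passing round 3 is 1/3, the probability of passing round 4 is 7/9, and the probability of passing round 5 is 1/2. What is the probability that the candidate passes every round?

35/1458

The events are sequential, so multiply the conditional probabilities:
P = 5/9 × 1/3 × 1/3 × 7/9 × 1/2 = 35/1458.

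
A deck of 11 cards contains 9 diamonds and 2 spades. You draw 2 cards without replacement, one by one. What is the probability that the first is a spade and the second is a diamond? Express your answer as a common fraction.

Multiply the probability of each draw given the previous ones:
P = 2/11 × 9/10 = 18/110 = 9/55.

9/55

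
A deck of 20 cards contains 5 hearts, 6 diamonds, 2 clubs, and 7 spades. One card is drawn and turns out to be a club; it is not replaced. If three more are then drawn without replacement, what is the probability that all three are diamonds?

20/969

After the first draw, 6 of the remaining 19 cards are diamonds.
P = 6/19 × 5/18 × 4/17 = 120/5814 = 20/969.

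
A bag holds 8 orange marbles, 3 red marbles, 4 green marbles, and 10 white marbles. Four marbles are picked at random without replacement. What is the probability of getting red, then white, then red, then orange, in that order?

2/1265

Each draw changes the counts, so multiply the conditional probabilities along the sequence:
P = 3/25 × 10/24 × 2/23 × 8/22 = 480/303600 = 2/1265.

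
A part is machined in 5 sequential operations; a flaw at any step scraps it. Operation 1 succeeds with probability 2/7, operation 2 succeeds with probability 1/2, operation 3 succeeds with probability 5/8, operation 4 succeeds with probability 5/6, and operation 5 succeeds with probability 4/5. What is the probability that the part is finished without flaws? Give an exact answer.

5/84

Each stage is reached only if all earlier stages succeed, so
P = 2/7 × 1/2 × 5/8 × 5/6 × 4/5 = 200/3360 = 5/84.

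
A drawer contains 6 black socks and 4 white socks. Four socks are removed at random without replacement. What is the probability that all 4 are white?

1/210

P(every draw is white) = 4/10 × 3/9 × 2/8 × 1/7 = 24/5040 = 1/210.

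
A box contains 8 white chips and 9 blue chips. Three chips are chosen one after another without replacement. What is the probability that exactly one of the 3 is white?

One ordering (white drawn first) has probability 8/17 × 9/16 × 8/15 = 576/4080 = 12/85.
There are C(3,1) = 3 such orderings, each equally likely, so P = 3 × 12/85 = 36/85.

36/85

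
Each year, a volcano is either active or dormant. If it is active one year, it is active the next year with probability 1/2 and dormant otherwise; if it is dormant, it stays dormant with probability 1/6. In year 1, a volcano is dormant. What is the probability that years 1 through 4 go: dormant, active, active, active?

5/24

Year 1 is given. For each transition, use the conditional probability from the current state:
P(active | dormant) = 5/6; P(active | active) = 1/2; P(active | active) = 1/2.
P = 5/6 × 1/2 × 1/2 = 5/24.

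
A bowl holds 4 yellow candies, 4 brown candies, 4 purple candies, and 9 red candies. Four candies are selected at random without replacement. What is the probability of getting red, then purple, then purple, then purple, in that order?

Multiply the probability of each draw given the previous ones:
P = 9/21 × 4/20 × 3/19 × 2/18 = 216/143640 = 1/665.

1/665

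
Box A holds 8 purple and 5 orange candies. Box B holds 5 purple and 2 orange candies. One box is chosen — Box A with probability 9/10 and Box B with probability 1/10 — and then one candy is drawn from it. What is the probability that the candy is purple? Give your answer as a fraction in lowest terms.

From Box A: P(purple) = 8/13.
From Box B: P(purple) = 5/7.
Total probability = (9/10)(8/13) + (1/10)(5/7) = 569/910.

569/910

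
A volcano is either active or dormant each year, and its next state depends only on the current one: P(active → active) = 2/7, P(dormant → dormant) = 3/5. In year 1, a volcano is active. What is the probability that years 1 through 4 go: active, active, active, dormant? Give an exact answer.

20/343

Year 1 is given. For each transition, use the conditional probability from the current state:
P(active | active) = 2/7; P(active | active) = 2/7; P(dormant | active) = 5/7.
P = 2/7 × 2/7 × 5/7 = 20/343.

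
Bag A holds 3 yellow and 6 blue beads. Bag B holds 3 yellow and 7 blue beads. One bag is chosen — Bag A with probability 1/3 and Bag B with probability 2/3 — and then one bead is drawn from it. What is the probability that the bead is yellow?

From Bag A: P(yellow) = 3/9.
From Bag B: P(yellow) = 3/10.
Total probability = (1/3)(3/9) + (2/3)(3/10) = 14/45.

14/45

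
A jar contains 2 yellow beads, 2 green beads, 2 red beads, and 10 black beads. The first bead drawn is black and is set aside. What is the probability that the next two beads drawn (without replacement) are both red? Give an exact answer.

1/105

After the first draw, 2 of the remaining 15 beads are red.
P = 2/15 × 1/14 = 2/210 = 1/105.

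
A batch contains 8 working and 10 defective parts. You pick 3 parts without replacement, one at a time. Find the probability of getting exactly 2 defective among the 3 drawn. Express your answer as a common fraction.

15/34

One ordering (defective drawn first) has probability 10/18 × 9/17 × 8/16 = 720/4896 = 5/34.
There are C(3,2) = 3 such orderings, each equally likely, so P = 3 × 5/34 = 15/34.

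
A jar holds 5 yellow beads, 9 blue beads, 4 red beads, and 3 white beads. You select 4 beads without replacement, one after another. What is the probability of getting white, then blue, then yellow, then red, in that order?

Chain rule:
P = 3/21 × 9/20 × 5/19 × 4/18 = 540/143640 = 1/266.

1/266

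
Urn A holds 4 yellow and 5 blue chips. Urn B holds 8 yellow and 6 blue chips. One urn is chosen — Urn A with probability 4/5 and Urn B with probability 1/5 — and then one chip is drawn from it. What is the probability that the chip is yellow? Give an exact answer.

148/315

From Urn A: P(yellow) = 4/9.
From Urn B: P(yellow) = 8/14.
Total probability = (4/5)(4/9) + (1/5)(8/14) = 148/315.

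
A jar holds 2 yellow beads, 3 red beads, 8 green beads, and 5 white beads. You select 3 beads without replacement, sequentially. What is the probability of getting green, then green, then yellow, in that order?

7/306

Multiply the probability of each draw given the previous ones:
P = 8/18 × 7/17 × 2/16 = 112/4896 = 7/306.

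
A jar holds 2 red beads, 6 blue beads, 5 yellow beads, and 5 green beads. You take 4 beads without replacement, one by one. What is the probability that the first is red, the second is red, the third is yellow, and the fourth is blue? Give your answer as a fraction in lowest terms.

Each draw changes the counts, so multiply the conditional probabilities along the sequence:
P = 2/18 × 1/17 × 5/16 × 6/15 = 60/73440 = 1/1224.

1/1224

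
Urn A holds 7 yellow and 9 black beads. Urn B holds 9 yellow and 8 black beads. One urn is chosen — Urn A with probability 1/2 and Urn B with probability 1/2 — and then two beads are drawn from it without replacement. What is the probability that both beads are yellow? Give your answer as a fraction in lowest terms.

299/1360

From Urn A: P(both yellow) = (7/16)(6/15) = 7/40.
From Urn B: P(both yellow) = (9/17)(8/16) = 9/34.
Total probability = (1/2)(7/40) + (1/2)(9/34) = 299/1360.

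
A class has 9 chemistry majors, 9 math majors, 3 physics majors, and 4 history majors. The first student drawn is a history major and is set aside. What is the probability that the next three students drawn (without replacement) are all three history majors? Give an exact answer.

1/2024

With the first student removed, 3 history majors remain out of 24.
P = 3/24 × 2/23 × 1/22 = 6/12144 = 1/2024.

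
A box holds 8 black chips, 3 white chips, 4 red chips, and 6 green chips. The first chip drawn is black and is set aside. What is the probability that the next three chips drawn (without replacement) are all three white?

1/1140

After the first draw, 3 of the remaining 20 chips are white.
P = 3/20 × 2/19 × 1/18 = 6/6840 = 1/1140.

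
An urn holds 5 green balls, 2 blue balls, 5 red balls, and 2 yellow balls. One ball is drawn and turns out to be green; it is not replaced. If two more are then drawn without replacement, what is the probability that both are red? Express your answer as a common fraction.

5/39

With the first ball removed, 5 red remain out of 13.
P = 5/13 × 4/12 = 20/156 = 5/39.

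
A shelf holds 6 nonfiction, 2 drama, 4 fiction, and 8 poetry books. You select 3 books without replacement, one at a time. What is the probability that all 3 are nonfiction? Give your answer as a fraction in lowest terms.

1/57

P(all nonfiction) = 6/20 × 5/19 × 4/18 = 120/6840 = 1/57.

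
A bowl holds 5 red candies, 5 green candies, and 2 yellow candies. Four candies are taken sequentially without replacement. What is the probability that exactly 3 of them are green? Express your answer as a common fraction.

One ordering (green drawn first) has probability 5/12 × 4/11 × 3/10 × 7/9 = 420/11880 = 7/198.
There are C(4,3) = 4 such orderings, each equally likely, so P = 4 × 7/198 = 14/99.

14/99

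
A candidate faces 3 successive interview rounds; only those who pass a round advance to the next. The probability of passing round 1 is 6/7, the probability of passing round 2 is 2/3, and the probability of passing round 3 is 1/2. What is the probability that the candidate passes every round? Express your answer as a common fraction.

2/7

Multiplying along the chain,
P = 6/7 × 2/3 × 1/2 = 12/42 = 2/7.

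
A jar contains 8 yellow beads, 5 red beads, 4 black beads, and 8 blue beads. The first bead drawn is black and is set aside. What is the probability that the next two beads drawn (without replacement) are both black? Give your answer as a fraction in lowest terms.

1/92

After the first draw, 3 of the remaining 24 beads are black.
P = 3/24 × 2/23 = 6/552 = 1/92.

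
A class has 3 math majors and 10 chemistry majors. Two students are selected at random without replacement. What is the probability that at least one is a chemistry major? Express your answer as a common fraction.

P(no chemistry majors) = 3/13 × 2/12 = 6/156 = 1/26.
P(at least one) = 1 − 1/26 = 25/26.

25/26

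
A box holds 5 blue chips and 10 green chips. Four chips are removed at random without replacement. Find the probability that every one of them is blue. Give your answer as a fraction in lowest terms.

1/273

P = 5/15 × 4/14 × 3/13 × 2/12 = 120/32760 = 1/273.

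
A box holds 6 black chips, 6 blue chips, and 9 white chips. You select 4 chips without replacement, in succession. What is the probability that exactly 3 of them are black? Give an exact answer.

20/399

One ordering (black drawn first) has probability 6/21 × 5/20 × 4/19 × 15/18 = 1800/143640 = 5/399.
There are C(4,3) = 4 such orderings, each equally likely, so P = 4 × 5/399 = 20/399.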